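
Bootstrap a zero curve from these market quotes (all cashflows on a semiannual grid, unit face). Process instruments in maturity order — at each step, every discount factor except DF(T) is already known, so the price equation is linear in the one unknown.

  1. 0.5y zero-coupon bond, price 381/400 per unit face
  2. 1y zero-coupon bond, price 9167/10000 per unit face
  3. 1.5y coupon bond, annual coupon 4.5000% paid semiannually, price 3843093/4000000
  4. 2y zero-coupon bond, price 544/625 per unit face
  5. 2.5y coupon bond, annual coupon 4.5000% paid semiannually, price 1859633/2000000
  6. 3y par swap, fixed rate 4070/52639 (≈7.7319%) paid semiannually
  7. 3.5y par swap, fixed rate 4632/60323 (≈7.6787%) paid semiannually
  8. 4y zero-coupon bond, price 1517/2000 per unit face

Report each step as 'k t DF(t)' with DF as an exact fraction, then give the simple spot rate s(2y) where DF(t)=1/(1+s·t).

step 1 [0.5y] zero: DF = P = 381/400 ≈ 0.952500
step 2 [1y] zero: DF = P = 9167/10000 ≈ 0.916700
step 3 [1.5y] bond c/2=9/400: DF=(3843093/4000000 − 9/400·(0.952500+0.916700))/(1+9/400) = 1797/2000 ≈ 0.898500
step 4 [2y] zero: DF = P = 544/625 ≈ 0.870400
step 5 [2.5y] bond c/2=9/400: DF=(1859633/2000000 − 9/400·(0.952500+0.916700+0.898500+0.870400))/(1+9/400) = 8293/10000 ≈ 0.829300
step 6 [3y] swap r/2=2035/52639: DF=(1 − 2035/52639·(0.952500+0.916700+0.898500+0.870400+0.829300))/(1+2035/52639) = 1593/2000 ≈ 0.796500
step 7 [3.5y] swap r/2=2316/60323: DF=(1 − 2316/60323·(0.952500+0.916700+0.898500+0.870400+0.829300+0.796500))/(1+2316/60323) = 1921/2500 ≈ 0.768400
step 8 [4y] zero: DF = P = 1517/2000 ≈ 0.758500

1 1/2 381/400
2 1 9167/10000
3 3/2 1797/2000
4 2 544/625
5 5/2 8293/10000
6 3 1593/2000
7 7/2 1921/2500
8 4 1517/2000
s(2y) = (1/(544/625) − 1)/(2) = 81/1088 ≈ 7.4449%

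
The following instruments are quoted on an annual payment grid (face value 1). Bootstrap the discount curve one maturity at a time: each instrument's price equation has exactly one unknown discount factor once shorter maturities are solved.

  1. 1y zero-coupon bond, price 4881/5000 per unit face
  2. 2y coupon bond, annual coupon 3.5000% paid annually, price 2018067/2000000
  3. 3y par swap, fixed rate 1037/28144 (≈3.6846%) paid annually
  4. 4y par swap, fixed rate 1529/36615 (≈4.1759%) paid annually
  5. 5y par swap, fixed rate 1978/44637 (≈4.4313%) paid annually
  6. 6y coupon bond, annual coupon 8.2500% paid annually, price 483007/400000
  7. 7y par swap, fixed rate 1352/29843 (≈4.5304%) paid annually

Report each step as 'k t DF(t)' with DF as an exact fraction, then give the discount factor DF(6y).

1 1 4881/5000
2 2 9419/10000
3 3 8963/10000
4 4 8471/10000
5 5 4011/5000
6 6 7753/10000
7 7 456/625
DF(6y) = 7753/10000 ≈ 0.775300

step 1 [1y] zero: DF = P = 4881/5000 ≈ 0.976200
step 2 [2y] bond c/1=7/200: DF=(2018067/2000000 − 7/200·(0.976200))/(1+7/200) = 9419/10000 ≈ 0.941900
step 3 [3y] swap r/1=1037/28144: DF=(1 − 1037/28144·(0.976200+0.941900))/(1+1037/28144) = 8963/10000 ≈ 0.896300
step 4 [4y] swap r/1=1529/36615: DF=(1 − 1529/36615·(0.976200+0.941900+0.896300))/(1+1529/36615) = 8471/10000 ≈ 0.847100
step 5 [5y] swap r/1=1978/44637: DF=(1 − 1978/44637·(0.976200+0.941900+0.896300+0.847100))/(1+1978/44637) = 4011/5000 ≈ 0.802200
step 6 [6y] bond c/1=33/400: DF=(483007/400000 − 33/400·(0.976200+0.941900+0.896300+0.847100+0.802200))/(1+33/400) = 7753/10000 ≈ 0.775300
step 7 [7y] swap r/1=1352/29843: DF=(1 − 1352/29843·(0.976200+0.941900+0.896300+0.847100+0.802200+0.775300))/(1+1352/29843) = 456/625 ≈ 0.729600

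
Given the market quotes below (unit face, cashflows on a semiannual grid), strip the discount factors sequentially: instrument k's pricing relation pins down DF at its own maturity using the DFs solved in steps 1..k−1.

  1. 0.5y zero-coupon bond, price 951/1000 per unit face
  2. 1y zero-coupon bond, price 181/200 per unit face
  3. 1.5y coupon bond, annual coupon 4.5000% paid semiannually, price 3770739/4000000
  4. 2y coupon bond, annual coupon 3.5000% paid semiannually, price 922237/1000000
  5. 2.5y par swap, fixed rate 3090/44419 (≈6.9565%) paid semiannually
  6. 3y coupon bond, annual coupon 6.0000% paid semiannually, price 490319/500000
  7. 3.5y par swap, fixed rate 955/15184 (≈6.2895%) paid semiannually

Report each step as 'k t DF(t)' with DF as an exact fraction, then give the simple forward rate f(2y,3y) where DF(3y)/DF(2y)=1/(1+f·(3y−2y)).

step 1 [0.5y] zero: DF = P = 951/1000 ≈ 0.951000
step 2 [1y] zero: DF = P = 181/200 ≈ 0.905000
step 3 [1.5y] bond c/2=9/400: DF=(3770739/4000000 − 9/400·(0.951000+0.905000))/(1+9/400) = 8811/10000 ≈ 0.881100
step 4 [2y] bond c/2=7/400: DF=(922237/1000000 − 7/400·(0.951000+0.905000+0.881100))/(1+7/400) = 8593/10000 ≈ 0.859300
step 5 [2.5y] swap r/2=1545/44419: DF=(1 − 1545/44419·(0.951000+0.905000+0.881100+0.859300))/(1+1545/44419) = 1691/2000 ≈ 0.845500
step 6 [3y] bond c/2=3/100: DF=(490319/500000 − 3/100·(0.951000+0.905000+0.881100+0.859300+0.845500))/(1+3/100) = 8227/10000 ≈ 0.822700
step 7 [3.5y] swap r/2=955/30368: DF=(1 − 955/30368·(0.951000+0.905000+0.881100+0.859300+0.845500+0.822700))/(1+955/30368) = 809/1000 ≈ 0.809000

1 1/2 951/1000
2 1 181/200
3 3/2 8811/10000
4 2 8593/10000
5 5/2 1691/2000
6 3 8227/10000
7 7/2 809/1000
f(2y,3y) = ((8593/10000)/(8227/10000) − 1)/(1) = 366/8227 ≈ 4.4488%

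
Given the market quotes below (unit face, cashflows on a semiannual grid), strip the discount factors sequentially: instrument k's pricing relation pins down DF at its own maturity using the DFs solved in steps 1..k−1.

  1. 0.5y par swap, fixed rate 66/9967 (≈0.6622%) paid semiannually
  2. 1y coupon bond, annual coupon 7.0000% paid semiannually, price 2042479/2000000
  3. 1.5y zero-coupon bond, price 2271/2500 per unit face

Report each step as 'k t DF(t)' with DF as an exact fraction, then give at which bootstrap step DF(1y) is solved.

step 1 [0.5y] swap r/2=33/9967: DF=(1 − 33/9967·(0))/(1+33/9967) = 9967/10000 ≈ 0.996700
step 2 [1y] bond c/2=7/200: DF=(2042479/2000000 − 7/200·(0.996700))/(1+7/200) = 953/1000 ≈ 0.953000
step 3 [1.5y] zero: DF = P = 2271/2500 ≈ 0.908400

1 1/2 9967/10000
2 1 953/1000
3 3/2 2271/2500
DF(1y) is solved at step 2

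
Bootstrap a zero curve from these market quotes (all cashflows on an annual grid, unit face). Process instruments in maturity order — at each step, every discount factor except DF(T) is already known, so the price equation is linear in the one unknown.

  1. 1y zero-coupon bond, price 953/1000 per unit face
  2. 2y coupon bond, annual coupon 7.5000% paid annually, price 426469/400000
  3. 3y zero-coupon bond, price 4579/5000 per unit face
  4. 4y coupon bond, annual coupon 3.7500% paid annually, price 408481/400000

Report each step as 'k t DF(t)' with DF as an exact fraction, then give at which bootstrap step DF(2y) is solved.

step 1 [1y] zero: DF = P = 953/1000 ≈ 0.953000
step 2 [2y] bond c/1=3/40: DF=(426469/400000 − 3/40·(0.953000))/(1+3/40) = 9253/10000 ≈ 0.925300
step 3 [3y] zero: DF = P = 4579/5000 ≈ 0.915800
step 4 [4y] bond c/1=3/80: DF=(408481/400000 − 3/80·(0.953000+0.925300+0.915800))/(1+3/80) = 8833/10000 ≈ 0.883300

1 1 953/1000
2 2 9253/10000
3 3 4579/5000
4 4 8833/10000
DF(2y) is solved at step 2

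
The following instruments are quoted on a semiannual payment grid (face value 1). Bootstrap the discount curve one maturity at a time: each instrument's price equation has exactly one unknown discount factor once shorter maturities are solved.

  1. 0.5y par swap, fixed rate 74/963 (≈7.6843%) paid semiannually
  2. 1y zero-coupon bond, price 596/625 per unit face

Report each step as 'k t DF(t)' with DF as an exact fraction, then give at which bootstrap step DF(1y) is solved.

1 1/2 963/1000
2 1 596/625
DF(1y) is solved at step 2

step 1 [0.5y] swap r/2=37/963: DF=(1 − 37/963·(0))/(1+37/963) = 963/1000 ≈ 0.963000
step 2 [1y] zero: DF = P = 596/625 ≈ 0.953600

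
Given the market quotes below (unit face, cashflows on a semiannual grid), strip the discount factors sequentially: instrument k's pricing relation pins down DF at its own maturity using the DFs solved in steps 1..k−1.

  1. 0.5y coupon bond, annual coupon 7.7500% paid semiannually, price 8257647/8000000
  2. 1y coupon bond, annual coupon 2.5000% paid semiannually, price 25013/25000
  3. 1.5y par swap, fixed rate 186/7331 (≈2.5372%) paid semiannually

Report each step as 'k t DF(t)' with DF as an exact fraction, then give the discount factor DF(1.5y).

step 1 [0.5y] bond c/2=31/800: DF=(8257647/8000000 − 31/800·(0))/(1+31/800) = 9937/10000 ≈ 0.993700
step 2 [1y] bond c/2=1/80: DF=(25013/25000 − 1/80·(0.993700))/(1+1/80) = 9759/10000 ≈ 0.975900
step 3 [1.5y] swap r/2=93/7331: DF=(1 − 93/7331·(0.993700+0.975900))/(1+93/7331) = 2407/2500 ≈ 0.962800

1 1/2 9937/10000
2 1 9759/10000
3 3/2 2407/2500
DF(1.5y) = 2407/2500 ≈ 0.962800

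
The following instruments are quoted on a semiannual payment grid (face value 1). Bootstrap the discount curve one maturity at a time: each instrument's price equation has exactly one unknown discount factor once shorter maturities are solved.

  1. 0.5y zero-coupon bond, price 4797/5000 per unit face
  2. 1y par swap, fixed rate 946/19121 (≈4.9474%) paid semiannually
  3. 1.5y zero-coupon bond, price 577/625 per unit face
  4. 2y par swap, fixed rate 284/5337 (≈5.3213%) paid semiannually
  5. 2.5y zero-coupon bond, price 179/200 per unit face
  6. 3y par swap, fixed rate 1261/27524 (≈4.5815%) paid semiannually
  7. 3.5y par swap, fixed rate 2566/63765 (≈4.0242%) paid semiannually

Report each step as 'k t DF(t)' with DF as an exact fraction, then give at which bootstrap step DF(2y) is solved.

step 1 [0.5y] zero: DF = P = 4797/5000 ≈ 0.959400
step 2 [1y] swap r/2=473/19121: DF=(1 − 473/19121·(0.959400))/(1+473/19121) = 9527/10000 ≈ 0.952700
step 3 [1.5y] zero: DF = P = 577/625 ≈ 0.923200
step 4 [2y] swap r/2=142/5337: DF=(1 − 142/5337·(0.959400+0.952700+0.923200))/(1+142/5337) = 4503/5000 ≈ 0.900600
step 5 [2.5y] zero: DF = P = 179/200 ≈ 0.895000
step 6 [3y] swap r/2=1261/55048: DF=(1 − 1261/55048·(0.959400+0.952700+0.923200+0.900600+0.895000))/(1+1261/55048) = 8739/10000 ≈ 0.873900
step 7 [3.5y] swap r/2=1283/63765: DF=(1 − 1283/63765·(0.959400+0.952700+0.923200+0.900600+0.895000+0.873900))/(1+1283/63765) = 8717/10000 ≈ 0.871700

1 1/2 4797/5000
2 1 9527/10000
3 3/2 577/625
4 2 4503/5000
5 5/2 179/200
6 3 8739/10000
7 7/2 8717/10000
DF(2y) is solved at step 4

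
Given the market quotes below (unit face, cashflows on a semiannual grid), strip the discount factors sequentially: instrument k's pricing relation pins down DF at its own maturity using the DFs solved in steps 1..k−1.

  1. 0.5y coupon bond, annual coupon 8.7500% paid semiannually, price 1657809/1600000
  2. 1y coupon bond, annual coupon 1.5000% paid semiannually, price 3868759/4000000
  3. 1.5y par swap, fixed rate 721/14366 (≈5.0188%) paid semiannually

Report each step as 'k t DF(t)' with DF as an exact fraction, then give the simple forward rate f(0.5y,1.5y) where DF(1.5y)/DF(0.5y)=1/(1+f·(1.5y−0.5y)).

1 1/2 9927/10000
2 1 4763/5000
3 3/2 9279/10000
f(0.5y,1.5y) = ((9927/10000)/(9279/10000) − 1)/(1) = 72/1031 ≈ 6.9835%

step 1 [0.5y] bond c/2=7/160: DF=(1657809/1600000 − 7/160·(0))/(1+7/160) = 9927/10000 ≈ 0.992700
step 2 [1y] bond c/2=3/400: DF=(3868759/4000000 − 3/400·(0.992700))/(1+3/400) = 4763/5000 ≈ 0.952600
step 3 [1.5y] swap r/2=721/28732: DF=(1 − 721/28732·(0.992700+0.952600))/(1+721/28732) = 9279/10000 ≈ 0.927900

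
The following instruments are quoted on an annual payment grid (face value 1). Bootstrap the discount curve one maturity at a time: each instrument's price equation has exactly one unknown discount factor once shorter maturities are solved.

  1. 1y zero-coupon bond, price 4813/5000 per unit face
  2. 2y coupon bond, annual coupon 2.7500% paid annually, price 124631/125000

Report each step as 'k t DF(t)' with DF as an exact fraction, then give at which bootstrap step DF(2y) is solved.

1 1 4813/5000
2 2 4723/5000
DF(2y) is solved at step 2

step 1 [1y] zero: DF = P = 4813/5000 ≈ 0.962600
step 2 [2y] bond c/1=11/400: DF=(124631/125000 − 11/400·(0.962600))/(1+11/400) = 4723/5000 ≈ 0.944600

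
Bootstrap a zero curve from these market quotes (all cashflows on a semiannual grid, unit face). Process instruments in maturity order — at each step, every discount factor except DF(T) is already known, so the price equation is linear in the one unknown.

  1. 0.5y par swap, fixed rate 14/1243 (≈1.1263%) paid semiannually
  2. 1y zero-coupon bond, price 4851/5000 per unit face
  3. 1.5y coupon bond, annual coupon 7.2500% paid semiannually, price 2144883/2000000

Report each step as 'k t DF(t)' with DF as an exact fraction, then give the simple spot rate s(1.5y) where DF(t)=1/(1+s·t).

1 1/2 1243/1250
2 1 4851/5000
3 3/2 4831/5000
s(1.5y) = (1/(4831/5000) − 1)/(3/2) = 338/14493 ≈ 2.3322%

step 1 [0.5y] swap r/2=7/1243: DF=(1 − 7/1243·(0))/(1+7/1243) = 1243/1250 ≈ 0.994400
step 2 [1y] zero: DF = P = 4851/5000 ≈ 0.970200
step 3 [1.5y] bond c/2=29/800: DF=(2144883/2000000 − 29/800·(0.994400+0.970200))/(1+29/800) = 4831/5000 ≈ 0.966200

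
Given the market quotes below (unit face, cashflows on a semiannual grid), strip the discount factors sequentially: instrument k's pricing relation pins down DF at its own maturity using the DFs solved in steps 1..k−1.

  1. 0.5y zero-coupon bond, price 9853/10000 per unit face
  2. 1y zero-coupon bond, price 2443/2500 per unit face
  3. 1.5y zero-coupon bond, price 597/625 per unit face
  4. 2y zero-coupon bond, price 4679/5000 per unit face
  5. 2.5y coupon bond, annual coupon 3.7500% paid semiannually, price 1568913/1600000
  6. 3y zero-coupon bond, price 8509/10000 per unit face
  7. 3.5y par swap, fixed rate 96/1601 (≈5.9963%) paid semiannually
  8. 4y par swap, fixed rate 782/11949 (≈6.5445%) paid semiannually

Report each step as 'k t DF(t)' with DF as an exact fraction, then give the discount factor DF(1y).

1 1/2 9853/10000
2 1 2443/2500
3 3/2 597/625
4 2 4679/5000
5 5/2 2229/2500
6 3 8509/10000
7 7/2 101/125
8 4 3827/5000
DF(1y) = 2443/2500 ≈ 0.977200

step 1 [0.5y] zero: DF = P = 9853/10000 ≈ 0.985300
step 2 [1y] zero: DF = P = 2443/2500 ≈ 0.977200
step 3 [1.5y] zero: DF = P = 597/625 ≈ 0.955200
step 4 [2y] zero: DF = P = 4679/5000 ≈ 0.935800
step 5 [2.5y] bond c/2=3/160: DF=(1568913/1600000 − 3/160·(0.985300+0.977200+0.955200+0.935800))/(1+3/160) = 2229/2500 ≈ 0.891600
step 6 [3y] zero: DF = P = 8509/10000 ≈ 0.850900
step 7 [3.5y] swap r/2=48/1601: DF=(1 − 48/1601·(0.985300+0.977200+0.955200+0.935800+0.891600+0.850900))/(1+48/1601) = 101/125 ≈ 0.808000
step 8 [4y] swap r/2=391/11949: DF=(1 − 391/11949·(0.985300+0.977200+0.955200+0.935800+0.891600+0.850900+0.808000))/(1+391/11949) = 3827/5000 ≈ 0.765400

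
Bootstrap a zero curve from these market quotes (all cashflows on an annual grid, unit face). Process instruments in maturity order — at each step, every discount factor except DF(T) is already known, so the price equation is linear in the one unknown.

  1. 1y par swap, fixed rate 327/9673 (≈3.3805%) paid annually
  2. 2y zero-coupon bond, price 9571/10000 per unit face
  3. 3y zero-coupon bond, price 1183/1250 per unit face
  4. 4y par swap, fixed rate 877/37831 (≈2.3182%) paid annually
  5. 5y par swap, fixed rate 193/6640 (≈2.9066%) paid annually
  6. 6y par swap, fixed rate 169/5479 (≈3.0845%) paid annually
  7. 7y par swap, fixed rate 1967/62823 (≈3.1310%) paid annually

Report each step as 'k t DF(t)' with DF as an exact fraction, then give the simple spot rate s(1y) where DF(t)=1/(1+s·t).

step 1 [1y] swap r/1=327/9673: DF=(1 − 327/9673·(0))/(1+327/9673) = 9673/10000 ≈ 0.967300
step 2 [2y] zero: DF = P = 9571/10000 ≈ 0.957100
step 3 [3y] zero: DF = P = 1183/1250 ≈ 0.946400
step 4 [4y] swap r/1=877/37831: DF=(1 − 877/37831·(0.967300+0.957100+0.946400))/(1+877/37831) = 9123/10000 ≈ 0.912300
step 5 [5y] swap r/1=193/6640: DF=(1 − 193/6640·(0.967300+0.957100+0.946400+0.912300))/(1+193/6640) = 8649/10000 ≈ 0.864900
step 6 [6y] swap r/1=169/5479: DF=(1 − 169/5479·(0.967300+0.957100+0.946400+0.912300+0.864900))/(1+169/5479) = 831/1000 ≈ 0.831000
step 7 [7y] swap r/1=1967/62823: DF=(1 − 1967/62823·(0.967300+0.957100+0.946400+0.912300+0.864900+0.831000))/(1+1967/62823) = 8033/10000 ≈ 0.803300

1 1 9673/10000
2 2 9571/10000
3 3 1183/1250
4 4 9123/10000
5 5 8649/10000
6 6 831/1000
7 7 8033/10000
s(1y) = (1/(9673/10000) − 1)/(1) = 327/9673 ≈ 3.3805%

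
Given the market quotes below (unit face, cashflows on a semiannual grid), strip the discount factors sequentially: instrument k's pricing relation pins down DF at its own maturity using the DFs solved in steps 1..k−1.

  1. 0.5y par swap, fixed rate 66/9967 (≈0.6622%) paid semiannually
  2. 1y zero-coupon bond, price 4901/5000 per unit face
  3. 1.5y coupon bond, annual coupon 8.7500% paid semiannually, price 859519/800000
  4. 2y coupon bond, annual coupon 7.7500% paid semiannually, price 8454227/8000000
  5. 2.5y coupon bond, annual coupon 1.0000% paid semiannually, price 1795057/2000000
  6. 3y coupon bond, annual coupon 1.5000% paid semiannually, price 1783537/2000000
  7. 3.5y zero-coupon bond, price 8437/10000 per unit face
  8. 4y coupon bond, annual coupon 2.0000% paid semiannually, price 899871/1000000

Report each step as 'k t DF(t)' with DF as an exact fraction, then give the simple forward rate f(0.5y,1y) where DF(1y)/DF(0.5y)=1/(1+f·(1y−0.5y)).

1 1/2 9967/10000
2 1 4901/5000
3 3/2 1893/2000
4 2 9083/10000
5 5/2 437/500
6 3 8501/10000
7 7/2 8437/10000
8 4 2069/2500
f(0.5y,1y) = ((9967/10000)/(4901/5000) − 1)/(1/2) = 165/4901 ≈ 3.3667%

step 1 [0.5y] swap r/2=33/9967: DF=(1 − 33/9967·(0))/(1+33/9967) = 9967/10000 ≈ 0.996700
step 2 [1y] zero: DF = P = 4901/5000 ≈ 0.980200
step 3 [1.5y] bond c/2=7/160: DF=(859519/800000 − 7/160·(0.996700+0.980200))/(1+7/160) = 1893/2000 ≈ 0.946500
step 4 [2y] bond c/2=31/800: DF=(8454227/8000000 − 31/800·(0.996700+0.980200+0.946500))/(1+31/800) = 9083/10000 ≈ 0.908300
step 5 [2.5y] bond c/2=1/200: DF=(1795057/2000000 − 1/200·(0.996700+0.980200+0.946500+0.908300))/(1+1/200) = 437/500 ≈ 0.874000
step 6 [3y] bond c/2=3/400: DF=(1783537/2000000 − 3/400·(0.996700+0.980200+0.946500+0.908300+0.874000))/(1+3/400) = 8501/10000 ≈ 0.850100
step 7 [3.5y] zero: DF = P = 8437/10000 ≈ 0.843700
step 8 [4y] bond c/2=1/100: DF=(899871/1000000 − 1/100·(0.996700+0.980200+0.946500+0.908300+0.874000+0.850100+0.843700))/(1+1/100) = 2069/2500 ≈ 0.827600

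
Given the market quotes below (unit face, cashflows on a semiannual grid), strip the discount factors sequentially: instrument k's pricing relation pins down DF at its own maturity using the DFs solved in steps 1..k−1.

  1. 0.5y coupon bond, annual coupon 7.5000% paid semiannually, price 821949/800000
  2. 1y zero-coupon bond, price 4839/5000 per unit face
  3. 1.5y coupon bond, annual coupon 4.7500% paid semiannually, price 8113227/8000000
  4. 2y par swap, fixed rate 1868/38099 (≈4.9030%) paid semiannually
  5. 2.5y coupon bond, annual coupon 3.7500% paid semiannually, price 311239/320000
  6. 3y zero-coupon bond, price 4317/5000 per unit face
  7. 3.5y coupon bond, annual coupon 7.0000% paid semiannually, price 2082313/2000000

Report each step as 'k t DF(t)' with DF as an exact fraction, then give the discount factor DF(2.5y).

1 1/2 9903/10000
2 1 4839/5000
3 3/2 2363/2500
4 2 4533/5000
5 5/2 4423/5000
6 3 4317/5000
7 7/2 409/500
DF(2.5y) = 4423/5000 ≈ 0.884600

step 1 [0.5y] bond c/2=3/80: DF=(821949/800000 − 3/80·(0))/(1+3/80) = 9903/10000 ≈ 0.990300
step 2 [1y] zero: DF = P = 4839/5000 ≈ 0.967800
step 3 [1.5y] bond c/2=19/800: DF=(8113227/8000000 − 19/800·(0.990300+0.967800))/(1+19/800) = 2363/2500 ≈ 0.945200
step 4 [2y] swap r/2=934/38099: DF=(1 − 934/38099·(0.990300+0.967800+0.945200))/(1+934/38099) = 4533/5000 ≈ 0.906600
step 5 [2.5y] bond c/2=3/160: DF=(311239/320000 − 3/160·(0.990300+0.967800+0.945200+0.906600))/(1+3/160) = 4423/5000 ≈ 0.884600
step 6 [3y] zero: DF = P = 4317/5000 ≈ 0.863400
step 7 [3.5y] bond c/2=7/200: DF=(2082313/2000000 − 7/200·(0.990300+0.967800+0.945200+0.906600+0.884600+0.863400))/(1+7/200) = 409/500 ≈ 0.818000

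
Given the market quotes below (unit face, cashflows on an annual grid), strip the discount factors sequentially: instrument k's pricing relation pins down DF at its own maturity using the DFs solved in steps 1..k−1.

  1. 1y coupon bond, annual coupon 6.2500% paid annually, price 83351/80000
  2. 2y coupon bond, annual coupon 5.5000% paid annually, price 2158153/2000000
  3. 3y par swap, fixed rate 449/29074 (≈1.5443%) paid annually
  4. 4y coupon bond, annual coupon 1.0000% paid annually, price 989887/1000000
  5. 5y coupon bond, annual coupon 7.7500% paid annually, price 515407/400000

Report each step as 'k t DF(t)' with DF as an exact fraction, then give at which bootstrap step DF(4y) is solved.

1 1 4903/5000
2 2 9717/10000
3 3 9551/10000
4 4 9513/10000
5 5 9183/10000
DF(4y) is solved at step 4

step 1 [1y] bond c/1=1/16: DF=(83351/80000 − 1/16·(0))/(1+1/16) = 4903/5000 ≈ 0.980600
step 2 [2y] bond c/1=11/200: DF=(2158153/2000000 − 11/200·(0.980600))/(1+11/200) = 9717/10000 ≈ 0.971700
step 3 [3y] swap r/1=449/29074: DF=(1 − 449/29074·(0.980600+0.971700))/(1+449/29074) = 9551/10000 ≈ 0.955100
step 4 [4y] bond c/1=1/100: DF=(989887/1000000 − 1/100·(0.980600+0.971700+0.955100))/(1+1/100) = 9513/10000 ≈ 0.951300
step 5 [5y] bond c/1=31/400: DF=(515407/400000 − 31/400·(0.980600+0.971700+0.955100+0.951300))/(1+31/400) = 9183/10000 ≈ 0.918300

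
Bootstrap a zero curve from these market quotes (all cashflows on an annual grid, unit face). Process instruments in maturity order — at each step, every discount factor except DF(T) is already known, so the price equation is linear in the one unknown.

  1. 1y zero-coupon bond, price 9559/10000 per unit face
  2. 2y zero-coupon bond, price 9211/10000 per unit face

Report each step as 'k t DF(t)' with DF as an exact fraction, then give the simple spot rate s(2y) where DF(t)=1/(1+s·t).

step 1 [1y] zero: DF = P = 9559/10000 ≈ 0.955900
step 2 [2y] zero: DF = P = 9211/10000 ≈ 0.921100

1 1 9559/10000
2 2 9211/10000
s(2y) = (1/(9211/10000) − 1)/(2) = 789/18422 ≈ 4.2829%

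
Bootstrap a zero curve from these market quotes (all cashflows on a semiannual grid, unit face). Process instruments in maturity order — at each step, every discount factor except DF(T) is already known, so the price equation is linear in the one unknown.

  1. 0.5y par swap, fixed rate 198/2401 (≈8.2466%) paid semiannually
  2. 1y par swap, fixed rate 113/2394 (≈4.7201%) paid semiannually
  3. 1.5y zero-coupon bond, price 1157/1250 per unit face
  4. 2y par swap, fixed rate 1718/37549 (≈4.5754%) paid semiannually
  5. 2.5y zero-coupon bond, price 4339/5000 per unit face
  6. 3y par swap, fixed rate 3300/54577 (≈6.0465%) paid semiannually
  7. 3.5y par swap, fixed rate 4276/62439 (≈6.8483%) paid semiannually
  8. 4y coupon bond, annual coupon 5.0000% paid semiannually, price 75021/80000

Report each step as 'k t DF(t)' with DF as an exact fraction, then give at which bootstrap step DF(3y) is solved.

1 1/2 2401/2500
2 1 2387/2500
3 3/2 1157/1250
4 2 9141/10000
5 5/2 4339/5000
6 3 167/200
7 7/2 3931/5000
8 4 3813/5000
DF(3y) is solved at step 6

step 1 [0.5y] swap r/2=99/2401: DF=(1 − 99/2401·(0))/(1+99/2401) = 2401/2500 ≈ 0.960400
step 2 [1y] swap r/2=113/4788: DF=(1 − 113/4788·(0.960400))/(1+113/4788) = 2387/2500 ≈ 0.954800
step 3 [1.5y] zero: DF = P = 1157/1250 ≈ 0.925600
step 4 [2y] swap r/2=859/37549: DF=(1 − 859/37549·(0.960400+0.954800+0.925600))/(1+859/37549) = 9141/10000 ≈ 0.914100
step 5 [2.5y] zero: DF = P = 4339/5000 ≈ 0.867800
step 6 [3y] swap r/2=1650/54577: DF=(1 − 1650/54577·(0.960400+0.954800+0.925600+0.914100+0.867800))/(1+1650/54577) = 167/200 ≈ 0.835000
step 7 [3.5y] swap r/2=2138/62439: DF=(1 − 2138/62439·(0.960400+0.954800+0.925600+0.914100+0.867800+0.835000))/(1+2138/62439) = 3931/5000 ≈ 0.786200
step 8 [4y] bond c/2=1/40: DF=(75021/80000 − 1/40·(0.960400+0.954800+0.925600+0.914100+0.867800+0.835000+0.786200))/(1+1/40) = 3813/5000 ≈ 0.762600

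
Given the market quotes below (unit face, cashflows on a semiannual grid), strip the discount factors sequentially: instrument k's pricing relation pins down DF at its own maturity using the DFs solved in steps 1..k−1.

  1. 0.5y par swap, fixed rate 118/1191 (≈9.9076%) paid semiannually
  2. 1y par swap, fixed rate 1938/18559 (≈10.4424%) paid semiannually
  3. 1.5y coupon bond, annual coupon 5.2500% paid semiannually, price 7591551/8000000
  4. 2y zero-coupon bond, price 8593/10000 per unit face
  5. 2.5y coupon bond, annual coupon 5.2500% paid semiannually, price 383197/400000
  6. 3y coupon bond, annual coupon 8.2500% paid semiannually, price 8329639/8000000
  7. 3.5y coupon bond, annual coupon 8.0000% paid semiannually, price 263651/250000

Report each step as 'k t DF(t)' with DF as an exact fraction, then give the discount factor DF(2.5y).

1 1/2 1191/1250
2 1 9031/10000
3 3/2 2193/2500
4 2 8593/10000
5 5/2 526/625
6 3 8243/10000
7 7/2 4059/5000
DF(2.5y) = 526/625 ≈ 0.841600

step 1 [0.5y] swap r/2=59/1191: DF=(1 − 59/1191·(0))/(1+59/1191) = 1191/1250 ≈ 0.952800
step 2 [1y] swap r/2=969/18559: DF=(1 − 969/18559·(0.952800))/(1+969/18559) = 9031/10000 ≈ 0.903100
step 3 [1.5y] bond c/2=21/800: DF=(7591551/8000000 − 21/800·(0.952800+0.903100))/(1+21/800) = 2193/2500 ≈ 0.877200
step 4 [2y] zero: DF = P = 8593/10000 ≈ 0.859300
step 5 [2.5y] bond c/2=21/800: DF=(383197/400000 − 21/800·(0.952800+0.903100+0.877200+0.859300))/(1+21/800) = 526/625 ≈ 0.841600
step 6 [3y] bond c/2=33/800: DF=(8329639/8000000 − 33/800·(0.952800+0.903100+0.877200+0.859300+0.841600))/(1+33/800) = 8243/10000 ≈ 0.824300
step 7 [3.5y] bond c/2=1/25: DF=(263651/250000 − 1/25·(0.952800+0.903100+0.877200+0.859300+0.841600+0.824300))/(1+1/25) = 4059/5000 ≈ 0.811800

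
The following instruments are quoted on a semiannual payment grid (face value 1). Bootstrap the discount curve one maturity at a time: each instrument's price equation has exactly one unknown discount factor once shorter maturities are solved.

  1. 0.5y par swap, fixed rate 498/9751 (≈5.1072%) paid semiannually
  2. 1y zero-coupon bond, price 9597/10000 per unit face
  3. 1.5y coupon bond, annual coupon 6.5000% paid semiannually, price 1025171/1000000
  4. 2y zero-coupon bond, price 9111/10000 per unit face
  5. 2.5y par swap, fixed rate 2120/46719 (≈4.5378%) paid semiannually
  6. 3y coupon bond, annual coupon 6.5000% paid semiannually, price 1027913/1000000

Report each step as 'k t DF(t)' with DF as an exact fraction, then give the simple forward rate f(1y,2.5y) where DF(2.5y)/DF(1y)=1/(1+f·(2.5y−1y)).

1 1/2 9751/10000
2 1 9597/10000
3 3/2 233/250
4 2 9111/10000
5 5/2 447/500
6 3 1697/2000
f(1y,2.5y) = ((9597/10000)/(447/500) − 1)/(3/2) = 73/1490 ≈ 4.8993%

step 1 [0.5y] swap r/2=249/9751: DF=(1 − 249/9751·(0))/(1+249/9751) = 9751/10000 ≈ 0.975100
step 2 [1y] zero: DF = P = 9597/10000 ≈ 0.959700
step 3 [1.5y] bond c/2=13/400: DF=(1025171/1000000 − 13/400·(0.975100+0.959700))/(1+13/400) = 233/250 ≈ 0.932000
step 4 [2y] zero: DF = P = 9111/10000 ≈ 0.911100
step 5 [2.5y] swap r/2=1060/46719: DF=(1 − 1060/46719·(0.975100+0.959700+0.932000+0.911100))/(1+1060/46719) = 447/500 ≈ 0.894000
step 6 [3y] bond c/2=13/400: DF=(1027913/1000000 − 13/400·(0.975100+0.959700+0.932000+0.911100+0.894000))/(1+13/400) = 1697/2000 ≈ 0.848500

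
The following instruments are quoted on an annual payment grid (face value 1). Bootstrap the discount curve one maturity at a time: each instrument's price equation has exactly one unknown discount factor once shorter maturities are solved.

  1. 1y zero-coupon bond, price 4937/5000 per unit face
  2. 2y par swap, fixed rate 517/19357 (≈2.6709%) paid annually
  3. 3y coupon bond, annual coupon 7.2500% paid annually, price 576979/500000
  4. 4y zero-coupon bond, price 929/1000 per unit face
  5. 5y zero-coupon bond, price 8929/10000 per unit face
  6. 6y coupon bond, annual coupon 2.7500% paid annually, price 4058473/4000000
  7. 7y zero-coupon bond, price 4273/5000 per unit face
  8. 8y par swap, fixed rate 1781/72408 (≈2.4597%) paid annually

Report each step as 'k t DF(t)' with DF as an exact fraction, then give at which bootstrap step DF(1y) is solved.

1 1 4937/5000
2 2 9483/10000
3 3 9451/10000
4 4 929/1000
5 5 8929/10000
6 6 1077/1250
7 7 4273/5000
8 8 8219/10000
DF(1y) is solved at step 1

step 1 [1y] zero: DF = P = 4937/5000 ≈ 0.987400
step 2 [2y] swap r/1=517/19357: DF=(1 − 517/19357·(0.987400))/(1+517/19357) = 9483/10000 ≈ 0.948300
step 3 [3y] bond c/1=29/400: DF=(576979/500000 − 29/400·(0.987400+0.948300))/(1+29/400) = 9451/10000 ≈ 0.945100
step 4 [4y] zero: DF = P = 929/1000 ≈ 0.929000
step 5 [5y] zero: DF = P = 8929/10000 ≈ 0.892900
step 6 [6y] bond c/1=11/400: DF=(4058473/4000000 − 11/400·(0.987400+0.948300+0.945100+0.929000+0.892900))/(1+11/400) = 1077/1250 ≈ 0.861600
step 7 [7y] zero: DF = P = 4273/5000 ≈ 0.854600
step 8 [8y] swap r/1=1781/72408: DF=(1 − 1781/72408·(0.987400+0.948300+0.945100+0.929000+0.892900+0.861600+0.854600))/(1+1781/72408) = 8219/10000 ≈ 0.821900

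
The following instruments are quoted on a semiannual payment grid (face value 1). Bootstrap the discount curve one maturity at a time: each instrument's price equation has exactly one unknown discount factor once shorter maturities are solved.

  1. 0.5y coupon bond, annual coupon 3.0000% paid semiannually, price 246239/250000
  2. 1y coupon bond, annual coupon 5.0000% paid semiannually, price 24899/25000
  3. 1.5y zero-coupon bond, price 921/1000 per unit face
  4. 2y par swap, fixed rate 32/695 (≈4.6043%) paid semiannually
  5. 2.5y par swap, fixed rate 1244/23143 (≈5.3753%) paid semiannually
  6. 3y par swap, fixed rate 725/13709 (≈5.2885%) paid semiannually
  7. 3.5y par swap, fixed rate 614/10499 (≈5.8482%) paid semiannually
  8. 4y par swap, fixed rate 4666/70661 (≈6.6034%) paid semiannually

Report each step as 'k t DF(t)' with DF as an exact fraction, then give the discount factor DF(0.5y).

1 1/2 1213/1250
2 1 237/250
3 3/2 921/1000
4 2 571/625
5 5/2 2189/2500
6 3 171/200
7 7/2 4079/5000
8 4 7667/10000
DF(0.5y) = 1213/1250 ≈ 0.970400

step 1 [0.5y] bond c/2=3/200: DF=(246239/250000 − 3/200·(0))/(1+3/200) = 1213/1250 ≈ 0.970400
step 2 [1y] bond c/2=1/40: DF=(24899/25000 − 1/40·(0.970400))/(1+1/40) = 237/250 ≈ 0.948000
step 3 [1.5y] zero: DF = P = 921/1000 ≈ 0.921000
step 4 [2y] swap r/2=16/695: DF=(1 − 16/695·(0.970400+0.948000+0.921000))/(1+16/695) = 571/625 ≈ 0.913600
step 5 [2.5y] swap r/2=622/23143: DF=(1 − 622/23143·(0.970400+0.948000+0.921000+0.913600))/(1+622/23143) = 2189/2500 ≈ 0.875600
step 6 [3y] swap r/2=725/27418: DF=(1 − 725/27418·(0.970400+0.948000+0.921000+0.913600+0.875600))/(1+725/27418) = 171/200 ≈ 0.855000
step 7 [3.5y] swap r/2=307/10499: DF=(1 − 307/10499·(0.970400+0.948000+0.921000+0.913600+0.875600+0.855000))/(1+307/10499) = 4079/5000 ≈ 0.815800
step 8 [4y] swap r/2=2333/70661: DF=(1 − 2333/70661·(0.970400+0.948000+0.921000+0.913600+0.875600+0.855000+0.815800))/(1+2333/70661) = 7667/10000 ≈ 0.766700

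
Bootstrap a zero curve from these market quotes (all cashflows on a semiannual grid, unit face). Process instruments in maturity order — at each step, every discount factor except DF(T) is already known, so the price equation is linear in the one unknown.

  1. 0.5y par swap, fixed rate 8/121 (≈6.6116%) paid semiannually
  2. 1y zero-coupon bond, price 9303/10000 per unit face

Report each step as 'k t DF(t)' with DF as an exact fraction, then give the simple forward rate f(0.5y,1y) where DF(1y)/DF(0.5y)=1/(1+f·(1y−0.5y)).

step 1 [0.5y] swap r/2=4/121: DF=(1 − 4/121·(0))/(1+4/121) = 121/125 ≈ 0.968000
step 2 [1y] zero: DF = P = 9303/10000 ≈ 0.930300

1 1/2 121/125
2 1 9303/10000
f(0.5y,1y) = ((121/125)/(9303/10000) − 1)/(1/2) = 754/9303 ≈ 8.1049%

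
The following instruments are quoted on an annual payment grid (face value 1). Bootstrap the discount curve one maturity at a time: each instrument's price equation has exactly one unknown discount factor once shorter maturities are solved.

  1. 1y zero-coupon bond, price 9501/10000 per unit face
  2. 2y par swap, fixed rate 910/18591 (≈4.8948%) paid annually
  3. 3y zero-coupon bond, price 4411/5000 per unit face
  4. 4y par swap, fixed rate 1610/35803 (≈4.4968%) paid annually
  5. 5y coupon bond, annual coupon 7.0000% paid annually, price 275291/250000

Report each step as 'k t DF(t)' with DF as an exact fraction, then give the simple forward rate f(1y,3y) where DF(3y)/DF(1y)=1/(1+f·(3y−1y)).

step 1 [1y] zero: DF = P = 9501/10000 ≈ 0.950100
step 2 [2y] swap r/1=910/18591: DF=(1 − 910/18591·(0.950100))/(1+910/18591) = 909/1000 ≈ 0.909000
step 3 [3y] zero: DF = P = 4411/5000 ≈ 0.882200
step 4 [4y] swap r/1=1610/35803: DF=(1 − 1610/35803·(0.950100+0.909000+0.882200))/(1+1610/35803) = 839/1000 ≈ 0.839000
step 5 [5y] bond c/1=7/100: DF=(275291/250000 − 7/100·(0.950100+0.909000+0.882200+0.839000))/(1+7/100) = 7949/10000 ≈ 0.794900

1 1 9501/10000
2 2 909/1000
3 3 4411/5000
4 4 839/1000
5 5 7949/10000
f(1y,3y) = ((9501/10000)/(4411/5000) − 1)/(2) = 679/17644 ≈ 3.8483%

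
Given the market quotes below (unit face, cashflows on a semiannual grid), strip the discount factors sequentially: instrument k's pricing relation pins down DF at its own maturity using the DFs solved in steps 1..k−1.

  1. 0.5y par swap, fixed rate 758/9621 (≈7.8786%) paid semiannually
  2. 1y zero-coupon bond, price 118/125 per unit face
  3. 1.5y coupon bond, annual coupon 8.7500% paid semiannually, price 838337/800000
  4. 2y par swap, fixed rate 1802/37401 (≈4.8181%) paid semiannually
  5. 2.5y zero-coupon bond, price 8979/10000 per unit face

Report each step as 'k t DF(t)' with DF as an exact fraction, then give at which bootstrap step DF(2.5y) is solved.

1 1/2 9621/10000
2 1 118/125
3 3/2 9241/10000
4 2 9099/10000
5 5/2 8979/10000
DF(2.5y) is solved at step 5

step 1 [0.5y] swap r/2=379/9621: DF=(1 − 379/9621·(0))/(1+379/9621) = 9621/10000 ≈ 0.962100
step 2 [1y] zero: DF = P = 118/125 ≈ 0.944000
step 3 [1.5y] bond c/2=7/160: DF=(838337/800000 − 7/160·(0.962100+0.944000))/(1+7/160) = 9241/10000 ≈ 0.924100
step 4 [2y] swap r/2=901/37401: DF=(1 − 901/37401·(0.962100+0.944000+0.924100))/(1+901/37401) = 9099/10000 ≈ 0.909900
step 5 [2.5y] zero: DF = P = 8979/10000 ≈ 0.897900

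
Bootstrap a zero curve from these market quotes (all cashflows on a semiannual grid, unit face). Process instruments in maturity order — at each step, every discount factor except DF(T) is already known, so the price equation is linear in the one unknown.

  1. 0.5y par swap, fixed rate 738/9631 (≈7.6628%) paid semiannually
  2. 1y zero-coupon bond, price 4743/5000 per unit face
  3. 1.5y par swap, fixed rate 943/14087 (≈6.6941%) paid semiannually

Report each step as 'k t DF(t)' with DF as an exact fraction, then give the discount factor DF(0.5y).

step 1 [0.5y] swap r/2=369/9631: DF=(1 − 369/9631·(0))/(1+369/9631) = 9631/10000 ≈ 0.963100
step 2 [1y] zero: DF = P = 4743/5000 ≈ 0.948600
step 3 [1.5y] swap r/2=943/28174: DF=(1 − 943/28174·(0.963100+0.948600))/(1+943/28174) = 9057/10000 ≈ 0.905700

1 1/2 9631/10000
2 1 4743/5000
3 3/2 9057/10000
DF(0.5y) = 9631/10000 ≈ 0.963100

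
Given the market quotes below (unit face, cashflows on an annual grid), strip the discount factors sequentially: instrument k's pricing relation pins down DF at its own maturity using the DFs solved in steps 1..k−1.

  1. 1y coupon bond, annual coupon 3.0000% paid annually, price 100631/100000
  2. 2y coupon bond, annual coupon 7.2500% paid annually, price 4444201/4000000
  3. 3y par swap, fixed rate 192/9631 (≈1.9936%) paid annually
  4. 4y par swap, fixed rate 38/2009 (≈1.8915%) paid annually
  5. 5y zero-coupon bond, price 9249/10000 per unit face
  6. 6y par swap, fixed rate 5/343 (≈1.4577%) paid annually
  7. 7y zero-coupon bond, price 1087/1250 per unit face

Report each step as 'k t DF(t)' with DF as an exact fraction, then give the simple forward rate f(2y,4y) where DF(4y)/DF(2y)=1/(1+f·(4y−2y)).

1 1 977/1000
2 2 9699/10000
3 3 589/625
4 4 4639/5000
5 5 9249/10000
6 6 367/400
7 7 1087/1250
f(2y,4y) = ((9699/10000)/(4639/5000) − 1)/(2) = 421/18556 ≈ 2.2688%

step 1 [1y] bond c/1=3/100: DF=(100631/100000 − 3/100·(0))/(1+3/100) = 977/1000 ≈ 0.977000
step 2 [2y] bond c/1=29/400: DF=(4444201/4000000 − 29/400·(0.977000))/(1+29/400) = 9699/10000 ≈ 0.969900
step 3 [3y] swap r/1=192/9631: DF=(1 − 192/9631·(0.977000+0.969900))/(1+192/9631) = 589/625 ≈ 0.942400
step 4 [4y] swap r/1=38/2009: DF=(1 − 38/2009·(0.977000+0.969900+0.942400))/(1+38/2009) = 4639/5000 ≈ 0.927800
step 5 [5y] zero: DF = P = 9249/10000 ≈ 0.924900
step 6 [6y] swap r/1=5/343: DF=(1 − 5/343·(0.977000+0.969900+0.942400+0.927800+0.924900))/(1+5/343) = 367/400 ≈ 0.917500
step 7 [7y] zero: DF = P = 1087/1250 ≈ 0.869600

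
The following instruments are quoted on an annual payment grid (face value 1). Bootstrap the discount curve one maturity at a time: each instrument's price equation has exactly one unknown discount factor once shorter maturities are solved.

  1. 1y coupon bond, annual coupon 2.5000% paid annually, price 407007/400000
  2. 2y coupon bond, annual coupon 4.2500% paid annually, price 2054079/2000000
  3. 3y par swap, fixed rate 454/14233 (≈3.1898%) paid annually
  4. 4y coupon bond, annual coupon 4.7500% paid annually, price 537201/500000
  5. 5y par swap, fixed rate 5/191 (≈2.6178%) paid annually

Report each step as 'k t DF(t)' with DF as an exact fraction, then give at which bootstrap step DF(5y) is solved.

1 1 9927/10000
2 2 9447/10000
3 3 2273/2500
4 4 4483/5000
5 5 879/1000
DF(5y) is solved at step 5

step 1 [1y] bond c/1=1/40: DF=(407007/400000 − 1/40·(0))/(1+1/40) = 9927/10000 ≈ 0.992700
step 2 [2y] bond c/1=17/400: DF=(2054079/2000000 − 17/400·(0.992700))/(1+17/400) = 9447/10000 ≈ 0.944700
step 3 [3y] swap r/1=454/14233: DF=(1 − 454/14233·(0.992700+0.944700))/(1+454/14233) = 2273/2500 ≈ 0.909200
step 4 [4y] bond c/1=19/400: DF=(537201/500000 − 19/400·(0.992700+0.944700+0.909200))/(1+19/400) = 4483/5000 ≈ 0.896600
step 5 [5y] swap r/1=5/191: DF=(1 − 5/191·(0.992700+0.944700+0.909200+0.896600))/(1+5/191) = 879/1000 ≈ 0.879000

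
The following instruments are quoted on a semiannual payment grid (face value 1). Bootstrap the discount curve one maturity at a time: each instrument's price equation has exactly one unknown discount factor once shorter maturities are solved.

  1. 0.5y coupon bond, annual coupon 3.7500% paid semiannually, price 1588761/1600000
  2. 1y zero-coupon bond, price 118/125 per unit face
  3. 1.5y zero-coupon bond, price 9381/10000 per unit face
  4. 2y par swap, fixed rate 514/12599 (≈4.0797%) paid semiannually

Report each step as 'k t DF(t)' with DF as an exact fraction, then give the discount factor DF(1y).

step 1 [0.5y] bond c/2=3/160: DF=(1588761/1600000 − 3/160·(0))/(1+3/160) = 9747/10000 ≈ 0.974700
step 2 [1y] zero: DF = P = 118/125 ≈ 0.944000
step 3 [1.5y] zero: DF = P = 9381/10000 ≈ 0.938100
step 4 [2y] swap r/2=257/12599: DF=(1 − 257/12599·(0.974700+0.944000+0.938100))/(1+257/12599) = 9229/10000 ≈ 0.922900

1 1/2 9747/10000
2 1 118/125
3 3/2 9381/10000
4 2 9229/10000
DF(1y) = 118/125 ≈ 0.944000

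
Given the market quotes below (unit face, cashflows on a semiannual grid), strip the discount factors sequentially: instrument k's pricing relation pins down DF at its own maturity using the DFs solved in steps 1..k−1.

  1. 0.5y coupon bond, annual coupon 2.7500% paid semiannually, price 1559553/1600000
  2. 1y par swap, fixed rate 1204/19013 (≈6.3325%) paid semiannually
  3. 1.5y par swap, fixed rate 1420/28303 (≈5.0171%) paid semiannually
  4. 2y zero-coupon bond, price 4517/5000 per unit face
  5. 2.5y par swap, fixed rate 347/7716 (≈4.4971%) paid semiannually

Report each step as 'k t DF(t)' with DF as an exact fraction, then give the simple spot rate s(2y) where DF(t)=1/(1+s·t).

step 1 [0.5y] bond c/2=11/800: DF=(1559553/1600000 − 11/800·(0))/(1+11/800) = 1923/2000 ≈ 0.961500
step 2 [1y] swap r/2=602/19013: DF=(1 − 602/19013·(0.961500))/(1+602/19013) = 4699/5000 ≈ 0.939800
step 3 [1.5y] swap r/2=710/28303: DF=(1 − 710/28303·(0.961500+0.939800))/(1+710/28303) = 929/1000 ≈ 0.929000
step 4 [2y] zero: DF = P = 4517/5000 ≈ 0.903400
step 5 [2.5y] swap r/2=347/15432: DF=(1 − 347/15432·(0.961500+0.939800+0.929000+0.903400))/(1+347/15432) = 8959/10000 ≈ 0.895900

1 1/2 1923/2000
2 1 4699/5000
3 3/2 929/1000
4 2 4517/5000
5 5/2 8959/10000
s(2y) = (1/(4517/5000) − 1)/(2) = 483/9034 ≈ 5.3465%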